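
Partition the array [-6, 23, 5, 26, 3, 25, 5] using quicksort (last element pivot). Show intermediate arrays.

Partition 1: pivot=5 at index 3 -> [-6, 5, 3, 5, 23, 25, 26]
Partition 2: pivot=3 at index 1 -> [-6, 3, 5, 5, 23, 25, 26]
Partition 3: pivot=26 at index 6 -> [-6, 3, 5, 5, 23, 25, 26]
Partition 4: pivot=25 at index 5 -> [-6, 3, 5, 5, 23, 25, 26]


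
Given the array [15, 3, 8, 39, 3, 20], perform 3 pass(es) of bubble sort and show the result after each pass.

After pass 1: [3, 8, 15, 3, 20, 39] (4 swaps)
After pass 2: [3, 8, 3, 15, 20, 39] (1 swaps)
After pass 3: [3, 3, 8, 15, 20, 39] (1 swaps)
Total swaps: 6


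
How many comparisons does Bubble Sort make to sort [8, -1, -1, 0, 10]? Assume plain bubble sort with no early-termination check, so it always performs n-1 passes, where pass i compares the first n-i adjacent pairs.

Pass 1: compare adjacent pairs (0,1)..(3,4) = 4 comparison(s), 3 swap(s) -> [-1, -1, 0, 8, 10]
Pass 2: compare adjacent pairs (0,1)..(2,3) = 3 comparison(s), 0 swap(s) -> [-1, -1, 0, 8, 10]
Pass 3: compare adjacent pairs (0,1)..(1,2) = 2 comparison(s), 0 swap(s) -> [-1, -1, 0, 8, 10]
Pass 4: compare adjacent pairs (0,1)..(0,1) = 1 comparison(s), 0 swap(s) -> [-1, -1, 0, 8, 10]
Total comparisons: 4 + 3 + 2 + 1 = 10


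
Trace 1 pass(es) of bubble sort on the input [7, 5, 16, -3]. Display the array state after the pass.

After pass 1: [5, 7, -3, 16] (2 swaps)
Total swaps: 2


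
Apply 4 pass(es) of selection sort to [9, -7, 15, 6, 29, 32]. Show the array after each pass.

Pass 1: Select minimum -7 at index 1, swap -> [-7, 9, 15, 6, 29, 32]
Pass 2: Select minimum 6 at index 3, swap -> [-7, 6, 15, 9, 29, 32]
Pass 3: Select minimum 9 at index 3, swap -> [-7, 6, 9, 15, 29, 32]
Pass 4: Select minimum 15 at index 3, swap -> [-7, 6, 9, 15, 29, 32]


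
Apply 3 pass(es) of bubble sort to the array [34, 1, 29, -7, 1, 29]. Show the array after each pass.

After pass 1: [1, 29, -7, 1, 29, 34] (5 swaps)
After pass 2: [1, -7, 1, 29, 29, 34] (2 swaps)
After pass 3: [-7, 1, 1, 29, 29, 34] (1 swaps)
Total swaps: 8


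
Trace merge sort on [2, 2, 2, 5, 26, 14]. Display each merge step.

Divide and conquer:
  Merge [2] + [2] -> [2, 2]
  Merge [2] + [2, 2] -> [2, 2, 2]
  Merge [26] + [14] -> [14, 26]
  Merge [5] + [14, 26] -> [5, 14, 26]
  Merge [2, 2, 2] + [5, 14, 26] -> [2, 2, 2, 5, 14, 26]


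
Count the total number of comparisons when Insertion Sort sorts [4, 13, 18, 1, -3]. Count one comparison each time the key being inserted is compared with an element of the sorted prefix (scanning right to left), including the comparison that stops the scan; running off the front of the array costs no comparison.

Insert 13: 4 <= 13 (stop) = 1 comparison(s) -> [4, 13, 18, 1, -3]
Insert 18: 13 <= 18 (stop) = 1 comparison(s) -> [4, 13, 18, 1, -3]
Insert 1: 18 > 1 (shift), 13 > 1 (shift), 4 > 1 (shift), reached front = 3 comparison(s) -> [1, 4, 13, 18, -3]
Insert -3: 18 > -3 (shift), 13 > -3 (shift), 4 > -3 (shift), 1 > -3 (shift), reached front = 4 comparison(s) -> [-3, 1, 4, 13, 18]
Total comparisons: 1 + 1 + 3 + 4 = 9


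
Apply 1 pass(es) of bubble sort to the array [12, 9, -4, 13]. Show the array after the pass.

After pass 1: [9, -4, 12, 13] (2 swaps)
Total swaps: 2


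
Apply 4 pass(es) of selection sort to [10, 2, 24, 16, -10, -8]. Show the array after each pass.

Pass 1: Select minimum -10 at index 4, swap -> [-10, 2, 24, 16, 10, -8]
Pass 2: Select minimum -8 at index 5, swap -> [-10, -8, 24, 16, 10, 2]
Pass 3: Select minimum 2 at index 5, swap -> [-10, -8, 2, 16, 10, 24]
Pass 4: Select minimum 10 at index 4, swap -> [-10, -8, 2, 10, 16, 24]


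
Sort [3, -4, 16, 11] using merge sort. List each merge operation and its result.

Divide and conquer:
  Merge [3] + [-4] -> [-4, 3]
  Merge [16] + [11] -> [11, 16]
  Merge [-4, 3] + [11, 16] -> [-4, 3, 11, 16]


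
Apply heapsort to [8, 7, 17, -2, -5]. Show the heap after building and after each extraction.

Build heap: [17, 7, 8, -2, -5]
Extract 17: [8, 7, -5, -2, 17]
Extract 8: [7, -2, -5, 8, 17]
Extract 7: [-2, -5, 7, 8, 17]
Extract -2: [-5, -2, 7, 8, 17]


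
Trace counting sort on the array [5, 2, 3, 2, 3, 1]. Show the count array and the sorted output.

Count array: [0, 1, 2, 2, 0, 1]
(count[i] = number of elements equal to i)
Cumulative count: [0, 1, 3, 5, 5, 6]
Sorted: [1, 2, 2, 3, 3, 5]


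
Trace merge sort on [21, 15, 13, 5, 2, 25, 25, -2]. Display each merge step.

Divide and conquer:
  Merge [21] + [15] -> [15, 21]
  Merge [13] + [5] -> [5, 13]
  Merge [15, 21] + [5, 13] -> [5, 13, 15, 21]
  Merge [2] + [25] -> [2, 25]
  Merge [25] + [-2] -> [-2, 25]
  Merge [2, 25] + [-2, 25] -> [-2, 2, 25, 25]
  Merge [5, 13, 15, 21] + [-2, 2, 25, 25] -> [-2, 2, 5, 13, 15, 21, 25, 25]


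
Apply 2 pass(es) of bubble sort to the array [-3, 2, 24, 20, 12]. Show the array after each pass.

After pass 1: [-3, 2, 20, 12, 24] (2 swaps)
After pass 2: [-3, 2, 12, 20, 24] (1 swaps)
Total swaps: 3


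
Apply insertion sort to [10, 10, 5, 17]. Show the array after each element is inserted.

First element 10 is already 'sorted'
Insert 10: shifted 0 elements -> [10, 10, 5, 17]
Insert 5: shifted 2 elements -> [5, 10, 10, 17]
Insert 17: shifted 0 elements -> [5, 10, 10, 17]


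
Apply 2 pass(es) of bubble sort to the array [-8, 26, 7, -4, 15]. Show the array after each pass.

After pass 1: [-8, 7, -4, 15, 26] (3 swaps)
After pass 2: [-8, -4, 7, 15, 26] (1 swaps)
Total swaps: 4


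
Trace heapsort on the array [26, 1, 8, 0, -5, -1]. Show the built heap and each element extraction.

Build heap: [26, 1, 8, 0, -5, -1]
Extract 26: [8, 1, -1, 0, -5, 26]
Extract 8: [1, 0, -1, -5, 8, 26]
Extract 1: [0, -5, -1, 1, 8, 26]
Extract 0: [-1, -5, 0, 1, 8, 26]
Extract -1: [-5, -1, 0, 1, 8, 26]


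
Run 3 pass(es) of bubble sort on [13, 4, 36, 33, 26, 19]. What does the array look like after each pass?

After pass 1: [4, 13, 33, 26, 19, 36] (4 swaps)
After pass 2: [4, 13, 26, 19, 33, 36] (2 swaps)
After pass 3: [4, 13, 19, 26, 33, 36] (1 swaps)
Total swaps: 7


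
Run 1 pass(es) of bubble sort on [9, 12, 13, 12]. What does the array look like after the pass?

After pass 1: [9, 12, 12, 13] (1 swaps)
Total swaps: 1


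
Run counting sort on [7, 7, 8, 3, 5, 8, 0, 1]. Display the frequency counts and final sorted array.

Count array: [1, 1, 0, 1, 0, 1, 0, 2, 2]
(count[i] = number of elements equal to i)
Cumulative count: [1, 2, 2, 3, 3, 4, 4, 6, 8]
Sorted: [0, 1, 3, 5, 7, 7, 8, 8]


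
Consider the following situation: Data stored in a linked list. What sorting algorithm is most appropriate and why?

Best choice: Merge sort
Reason: Merge sort doesn't require random access; can be done in O(1) extra space for linked lists


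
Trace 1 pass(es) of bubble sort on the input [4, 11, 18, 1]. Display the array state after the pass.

After pass 1: [4, 11, 1, 18] (1 swaps)
Total swaps: 1


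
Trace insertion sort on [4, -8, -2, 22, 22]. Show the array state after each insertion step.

First element 4 is already 'sorted'
Insert -8: shifted 1 elements -> [-8, 4, -2, 22, 22]
Insert -2: shifted 1 elements -> [-8, -2, 4, 22, 22]
Insert 22: shifted 0 elements -> [-8, -2, 4, 22, 22]
Insert 22: shifted 0 elements -> [-8, -2, 4, 22, 22]


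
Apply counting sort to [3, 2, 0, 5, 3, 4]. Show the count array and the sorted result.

Count array: [1, 0, 1, 2, 1, 1]
(count[i] = number of elements equal to i)
Cumulative count: [1, 1, 2, 4, 5, 6]
Sorted: [0, 2, 3, 3, 4, 5]


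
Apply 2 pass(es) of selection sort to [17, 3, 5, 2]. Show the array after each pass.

Pass 1: Select minimum 2 at index 3, swap -> [2, 3, 5, 17]
Pass 2: Select minimum 3 at index 1, swap -> [2, 3, 5, 17]


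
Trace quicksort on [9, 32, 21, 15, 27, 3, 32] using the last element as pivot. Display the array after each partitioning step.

Partition 1: pivot=32 at index 6 -> [9, 32, 21, 15, 27, 3, 32]
Partition 2: pivot=3 at index 0 -> [3, 32, 21, 15, 27, 9, 32]
Partition 3: pivot=9 at index 1 -> [3, 9, 21, 15, 27, 32, 32]
Partition 4: pivot=32 at index 5 -> [3, 9, 21, 15, 27, 32, 32]
Partition 5: pivot=27 at index 4 -> [3, 9, 21, 15, 27, 32, 32]
Partition 6: pivot=15 at index 2 -> [3, 9, 15, 21, 27, 32, 32]


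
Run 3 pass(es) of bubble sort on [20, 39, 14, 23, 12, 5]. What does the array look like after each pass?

After pass 1: [20, 14, 23, 12, 5, 39] (4 swaps)
After pass 2: [14, 20, 12, 5, 23, 39] (3 swaps)
After pass 3: [14, 12, 5, 20, 23, 39] (2 swaps)
Total swaps: 9


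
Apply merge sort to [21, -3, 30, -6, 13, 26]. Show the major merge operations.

Divide and conquer:
  Merge [-3] + [30] -> [-3, 30]
  Merge [21] + [-3, 30] -> [-3, 21, 30]
  Merge [13] + [26] -> [13, 26]
  Merge [-6] + [13, 26] -> [-6, 13, 26]
  Merge [-3, 21, 30] + [-6, 13, 26] -> [-6, -3, 13, 21, 26, 30]


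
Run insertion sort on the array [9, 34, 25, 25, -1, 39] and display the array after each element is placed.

First element 9 is already 'sorted'
Insert 34: shifted 0 elements -> [9, 34, 25, 25, -1, 39]
Insert 25: shifted 1 elements -> [9, 25, 34, 25, -1, 39]
Insert 25: shifted 1 elements -> [9, 25, 25, 34, -1, 39]
Insert -1: shifted 4 elements -> [-1, 9, 25, 25, 34, 39]
Insert 39: shifted 0 elements -> [-1, 9, 25, 25, 34, 39]


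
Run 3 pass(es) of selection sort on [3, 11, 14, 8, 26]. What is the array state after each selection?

Pass 1: Select minimum 3 at index 0, swap -> [3, 11, 14, 8, 26]
Pass 2: Select minimum 8 at index 3, swap -> [3, 8, 14, 11, 26]
Pass 3: Select minimum 11 at index 3, swap -> [3, 8, 11, 14, 26]


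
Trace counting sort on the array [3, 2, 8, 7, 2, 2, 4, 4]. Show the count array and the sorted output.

Count array: [0, 0, 3, 1, 2, 0, 0, 1, 1]
(count[i] = number of elements equal to i)
Cumulative count: [0, 0, 3, 4, 6, 6, 6, 7, 8]
Sorted: [2, 2, 2, 3, 4, 4, 7, 8]


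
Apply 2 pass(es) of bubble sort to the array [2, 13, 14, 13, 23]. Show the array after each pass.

After pass 1: [2, 13, 13, 14, 23] (1 swaps)
After pass 2: [2, 13, 13, 14, 23] (0 swaps)
Total swaps: 1


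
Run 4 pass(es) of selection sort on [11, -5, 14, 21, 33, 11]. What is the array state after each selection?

Pass 1: Select minimum -5 at index 1, swap -> [-5, 11, 14, 21, 33, 11]
Pass 2: Select minimum 11 at index 1, swap -> [-5, 11, 14, 21, 33, 11]
Pass 3: Select minimum 11 at index 5, swap -> [-5, 11, 11, 21, 33, 14]
Pass 4: Select minimum 14 at index 5, swap -> [-5, 11, 11, 14, 33, 21]


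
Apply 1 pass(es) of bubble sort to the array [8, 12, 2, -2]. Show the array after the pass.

After pass 1: [8, 2, -2, 12] (2 swaps)
Total swaps: 2


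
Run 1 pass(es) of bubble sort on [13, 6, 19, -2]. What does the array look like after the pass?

After pass 1: [6, 13, -2, 19] (2 swaps)
Total swaps: 2


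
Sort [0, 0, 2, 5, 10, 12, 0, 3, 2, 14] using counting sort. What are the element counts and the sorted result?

Count array: [3, 0, 2, 1, 0, 1, 0, 0, 0, 0, 1, 0, 1, 0, 1]
(count[i] = number of elements equal to i)
Cumulative count: [3, 3, 5, 6, 6, 7, 7, 7, 7, 7, 8, 8, 9, 9, 10]
Sorted: [0, 0, 0, 2, 2, 3, 5, 10, 12, 14]


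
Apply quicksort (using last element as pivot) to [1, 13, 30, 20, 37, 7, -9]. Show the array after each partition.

Partition 1: pivot=-9 at index 0 -> [-9, 13, 30, 20, 37, 7, 1]
Partition 2: pivot=1 at index 1 -> [-9, 1, 30, 20, 37, 7, 13]
Partition 3: pivot=13 at index 3 -> [-9, 1, 7, 13, 37, 30, 20]
Partition 4: pivot=20 at index 4 -> [-9, 1, 7, 13, 20, 30, 37]
Partition 5: pivot=37 at index 6 -> [-9, 1, 7, 13, 20, 30, 37]


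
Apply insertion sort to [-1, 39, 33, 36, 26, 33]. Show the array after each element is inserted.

First element -1 is already 'sorted'
Insert 39: shifted 0 elements -> [-1, 39, 33, 36, 26, 33]
Insert 33: shifted 1 elements -> [-1, 33, 39, 36, 26, 33]
Insert 36: shifted 1 elements -> [-1, 33, 36, 39, 26, 33]
Insert 26: shifted 3 elements -> [-1, 26, 33, 36, 39, 33]
Insert 33: shifted 2 elements -> [-1, 26, 33, 33, 36, 39]


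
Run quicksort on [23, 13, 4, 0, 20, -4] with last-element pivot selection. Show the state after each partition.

Partition 1: pivot=-4 at index 0 -> [-4, 13, 4, 0, 20, 23]
Partition 2: pivot=23 at index 5 -> [-4, 13, 4, 0, 20, 23]
Partition 3: pivot=20 at index 4 -> [-4, 13, 4, 0, 20, 23]
Partition 4: pivot=0 at index 1 -> [-4, 0, 4, 13, 20, 23]
Partition 5: pivot=13 at index 3 -> [-4, 0, 4, 13, 20, 23]


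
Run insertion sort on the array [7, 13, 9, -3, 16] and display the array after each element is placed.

First element 7 is already 'sorted'
Insert 13: shifted 0 elements -> [7, 13, 9, -3, 16]
Insert 9: shifted 1 elements -> [7, 9, 13, -3, 16]
Insert -3: shifted 3 elements -> [-3, 7, 9, 13, 16]
Insert 16: shifted 0 elements -> [-3, 7, 9, 13, 16]


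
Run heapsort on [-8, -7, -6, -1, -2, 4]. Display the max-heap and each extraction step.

Build heap: [4, -1, -6, -7, -2, -8]
Extract 4: [-1, -2, -6, -7, -8, 4]
Extract -1: [-2, -7, -6, -8, -1, 4]
Extract -2: [-6, -7, -8, -2, -1, 4]
Extract -6: [-7, -8, -6, -2, -1, 4]
Extract -7: [-8, -7, -6, -2, -1, 4]


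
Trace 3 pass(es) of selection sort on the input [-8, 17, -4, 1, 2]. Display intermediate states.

Pass 1: Select minimum -8 at index 0, swap -> [-8, 17, -4, 1, 2]
Pass 2: Select minimum -4 at index 2, swap -> [-8, -4, 17, 1, 2]
Pass 3: Select minimum 1 at index 3, swap -> [-8, -4, 1, 17, 2]


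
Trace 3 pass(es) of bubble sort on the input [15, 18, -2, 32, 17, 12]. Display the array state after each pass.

After pass 1: [15, -2, 18, 17, 12, 32] (3 swaps)
After pass 2: [-2, 15, 17, 12, 18, 32] (3 swaps)
After pass 3: [-2, 15, 12, 17, 18, 32] (1 swaps)
Total swaps: 7


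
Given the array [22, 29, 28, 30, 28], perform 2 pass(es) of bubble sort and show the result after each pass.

After pass 1: [22, 28, 29, 28, 30] (2 swaps)
After pass 2: [22, 28, 28, 29, 30] (1 swaps)
Total swaps: 3


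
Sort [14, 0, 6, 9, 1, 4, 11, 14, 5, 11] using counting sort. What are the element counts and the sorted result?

Count array: [1, 1, 0, 0, 1, 1, 1, 0, 0, 1, 0, 2, 0, 0, 2]
(count[i] = number of elements equal to i)
Cumulative count: [1, 2, 2, 2, 3, 4, 5, 5, 5, 6, 6, 8, 8, 8, 10]
Sorted: [0, 1, 4, 5, 6, 9, 11, 11, 14, 14]


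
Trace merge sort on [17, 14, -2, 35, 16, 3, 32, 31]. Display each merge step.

Divide and conquer:
  Merge [17] + [14] -> [14, 17]
  Merge [-2] + [35] -> [-2, 35]
  Merge [14, 17] + [-2, 35] -> [-2, 14, 17, 35]
  Merge [16] + [3] -> [3, 16]
  Merge [32] + [31] -> [31, 32]
  Merge [3, 16] + [31, 32] -> [3, 16, 31, 32]
  Merge [-2, 14, 17, 35] + [3, 16, 31, 32] -> [-2, 3, 14, 16, 17, 31, 32, 35]


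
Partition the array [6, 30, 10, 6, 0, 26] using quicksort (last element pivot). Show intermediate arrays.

Partition 1: pivot=26 at index 4 -> [6, 10, 6, 0, 26, 30]
Partition 2: pivot=0 at index 0 -> [0, 10, 6, 6, 26, 30]
Partition 3: pivot=6 at index 2 -> [0, 6, 6, 10, 26, 30]


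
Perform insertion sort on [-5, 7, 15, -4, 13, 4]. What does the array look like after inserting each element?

First element -5 is already 'sorted'
Insert 7: shifted 0 elements -> [-5, 7, 15, -4, 13, 4]
Insert 15: shifted 0 elements -> [-5, 7, 15, -4, 13, 4]
Insert -4: shifted 2 elements -> [-5, -4, 7, 15, 13, 4]
Insert 13: shifted 1 elements -> [-5, -4, 7, 13, 15, 4]
Insert 4: shifted 3 elements -> [-5, -4, 4, 7, 13, 15]


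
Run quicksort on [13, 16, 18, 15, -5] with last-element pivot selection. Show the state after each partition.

Partition 1: pivot=-5 at index 0 -> [-5, 16, 18, 15, 13]
Partition 2: pivot=13 at index 1 -> [-5, 13, 18, 15, 16]
Partition 3: pivot=16 at index 3 -> [-5, 13, 15, 16, 18]


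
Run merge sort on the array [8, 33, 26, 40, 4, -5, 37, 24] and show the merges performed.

Divide and conquer:
  Merge [8] + [33] -> [8, 33]
  Merge [26] + [40] -> [26, 40]
  Merge [8, 33] + [26, 40] -> [8, 26, 33, 40]
  Merge [4] + [-5] -> [-5, 4]
  Merge [37] + [24] -> [24, 37]
  Merge [-5, 4] + [24, 37] -> [-5, 4, 24, 37]
  Merge [8, 26, 33, 40] + [-5, 4, 24, 37] -> [-5, 4, 8, 24, 26, 33, 37, 40]


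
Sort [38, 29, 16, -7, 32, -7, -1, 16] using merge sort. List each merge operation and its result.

Divide and conquer:
  Merge [38] + [29] -> [29, 38]
  Merge [16] + [-7] -> [-7, 16]
  Merge [29, 38] + [-7, 16] -> [-7, 16, 29, 38]
  Merge [32] + [-7] -> [-7, 32]
  Merge [-1] + [16] -> [-1, 16]
  Merge [-7, 32] + [-1, 16] -> [-7, -1, 16, 32]
  Merge [-7, 16, 29, 38] + [-7, -1, 16, 32] -> [-7, -7, -1, 16, 16, 29, 32, 38]


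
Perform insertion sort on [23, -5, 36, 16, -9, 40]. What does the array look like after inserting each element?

First element 23 is already 'sorted'
Insert -5: shifted 1 elements -> [-5, 23, 36, 16, -9, 40]
Insert 36: shifted 0 elements -> [-5, 23, 36, 16, -9, 40]
Insert 16: shifted 2 elements -> [-5, 16, 23, 36, -9, 40]
Insert -9: shifted 4 elements -> [-9, -5, 16, 23, 36, 40]
Insert 40: shifted 0 elements -> [-9, -5, 16, 23, 36, 40]


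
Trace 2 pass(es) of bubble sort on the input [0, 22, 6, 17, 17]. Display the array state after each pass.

After pass 1: [0, 6, 17, 17, 22] (3 swaps)
After pass 2: [0, 6, 17, 17, 22] (0 swaps)
Total swaps: 3


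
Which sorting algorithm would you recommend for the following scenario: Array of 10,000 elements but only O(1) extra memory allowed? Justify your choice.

Best choice: Heapsort
Reason: Heapsort rearranges the array in place using O(1) auxiliary space and still guarantees O(n log n) time; quicksort partitions in place but needs Theta(log n) stack space for recursion (O(n) in the worst case), and mergesort requires O(n) auxiliary space


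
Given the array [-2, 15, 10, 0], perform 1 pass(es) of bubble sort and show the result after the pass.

After pass 1: [-2, 10, 0, 15] (2 swaps)
Total swaps: 2


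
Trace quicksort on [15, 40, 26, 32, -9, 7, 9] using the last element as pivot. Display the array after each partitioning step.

Partition 1: pivot=9 at index 2 -> [-9, 7, 9, 32, 15, 40, 26]
Partition 2: pivot=7 at index 1 -> [-9, 7, 9, 32, 15, 40, 26]
Partition 3: pivot=26 at index 4 -> [-9, 7, 9, 15, 26, 40, 32]
Partition 4: pivot=32 at index 5 -> [-9, 7, 9, 15, 26, 32, 40]


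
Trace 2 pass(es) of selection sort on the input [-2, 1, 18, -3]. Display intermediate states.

Pass 1: Select minimum -3 at index 3, swap -> [-3, 1, 18, -2]
Pass 2: Select minimum -2 at index 3, swap -> [-3, -2, 18, 1]


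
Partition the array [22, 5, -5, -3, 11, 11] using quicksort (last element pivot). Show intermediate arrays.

Partition 1: pivot=11 at index 4 -> [5, -5, -3, 11, 11, 22]
Partition 2: pivot=11 at index 3 -> [5, -5, -3, 11, 11, 22]
Partition 3: pivot=-3 at index 1 -> [-5, -3, 5, 11, 11, 22]


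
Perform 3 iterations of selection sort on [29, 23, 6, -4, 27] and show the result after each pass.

Pass 1: Select minimum -4 at index 3, swap -> [-4, 23, 6, 29, 27]
Pass 2: Select minimum 6 at index 2, swap -> [-4, 6, 23, 29, 27]
Pass 3: Select minimum 23 at index 2, swap -> [-4, 6, 23, 29, 27]


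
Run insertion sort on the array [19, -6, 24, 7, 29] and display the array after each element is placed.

First element 19 is already 'sorted'
Insert -6: shifted 1 elements -> [-6, 19, 24, 7, 29]
Insert 24: shifted 0 elements -> [-6, 19, 24, 7, 29]
Insert 7: shifted 2 elements -> [-6, 7, 19, 24, 29]
Insert 29: shifted 0 elements -> [-6, 7, 19, 24, 29]


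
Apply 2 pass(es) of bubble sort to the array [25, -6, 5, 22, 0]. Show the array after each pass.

After pass 1: [-6, 5, 22, 0, 25] (4 swaps)
After pass 2: [-6, 5, 0, 22, 25] (1 swaps)
Total swaps: 5


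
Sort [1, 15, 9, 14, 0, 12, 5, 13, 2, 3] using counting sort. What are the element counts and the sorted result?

Count array: [1, 1, 1, 1, 0, 1, 0, 0, 0, 1, 0, 0, 1, 1, 1, 1]
(count[i] = number of elements equal to i)
Cumulative count: [1, 2, 3, 4, 4, 5, 5, 5, 5, 6, 6, 6, 7, 8, 9, 10]
Sorted: [0, 1, 2, 3, 5, 9, 12, 13, 14, 15]


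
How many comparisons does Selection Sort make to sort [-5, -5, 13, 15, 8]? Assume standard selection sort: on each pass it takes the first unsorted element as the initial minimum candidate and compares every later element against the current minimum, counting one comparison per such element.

Pass 1: scan indices 1..4 for the minimum = 4 comparison(s); min is -5, place at index 0 -> [-5, -5, 13, 15, 8]
Pass 2: scan indices 2..4 for the minimum = 3 comparison(s); min is -5, place at index 1 -> [-5, -5, 13, 15, 8]
Pass 3: scan indices 3..4 for the minimum = 2 comparison(s); min is 8, place at index 2 -> [-5, -5, 8, 15, 13]
Pass 4: scan indices 4..4 for the minimum = 1 comparison(s); min is 13, place at index 3 -> [-5, -5, 8, 13, 15]
Selection sort always scans the whole unsorted suffix, so the count is (n-1) + (n-2) + ... + 1 = n(n-1)/2 = 5*4/2 = 10 regardless of the input order.
Total comparisons: 4 + 3 + 2 + 1 = 10


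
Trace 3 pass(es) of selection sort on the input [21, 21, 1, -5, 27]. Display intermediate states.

Pass 1: Select minimum -5 at index 3, swap -> [-5, 21, 1, 21, 27]
Pass 2: Select minimum 1 at index 2, swap -> [-5, 1, 21, 21, 27]
Pass 3: Select minimum 21 at index 2, swap -> [-5, 1, 21, 21, 27]


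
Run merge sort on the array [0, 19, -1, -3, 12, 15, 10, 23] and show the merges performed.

Divide and conquer:
  Merge [0] + [19] -> [0, 19]
  Merge [-1] + [-3] -> [-3, -1]
  Merge [0, 19] + [-3, -1] -> [-3, -1, 0, 19]
  Merge [12] + [15] -> [12, 15]
  Merge [10] + [23] -> [10, 23]
  Merge [12, 15] + [10, 23] -> [10, 12, 15, 23]
  Merge [-3, -1, 0, 19] + [10, 12, 15, 23] -> [-3, -1, 0, 10, 12, 15, 19, 23]


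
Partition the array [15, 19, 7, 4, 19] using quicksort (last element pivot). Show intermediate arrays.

Partition 1: pivot=19 at index 4 -> [15, 19, 7, 4, 19]
Partition 2: pivot=4 at index 0 -> [4, 19, 7, 15, 19]
Partition 3: pivot=15 at index 2 -> [4, 7, 15, 19, 19]


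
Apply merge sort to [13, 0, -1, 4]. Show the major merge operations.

Divide and conquer:
  Merge [13] + [0] -> [0, 13]
  Merge [-1] + [4] -> [-1, 4]
  Merge [0, 13] + [-1, 4] -> [-1, 0, 4, 13]


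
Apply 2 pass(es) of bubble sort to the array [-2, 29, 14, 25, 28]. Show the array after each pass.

After pass 1: [-2, 14, 25, 28, 29] (3 swaps)
After pass 2: [-2, 14, 25, 28, 29] (0 swaps)
Total swaps: 3


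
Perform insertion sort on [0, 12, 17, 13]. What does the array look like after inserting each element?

First element 0 is already 'sorted'
Insert 12: shifted 0 elements -> [0, 12, 17, 13]
Insert 17: shifted 0 elements -> [0, 12, 17, 13]
Insert 13: shifted 1 elements -> [0, 12, 13, 17]


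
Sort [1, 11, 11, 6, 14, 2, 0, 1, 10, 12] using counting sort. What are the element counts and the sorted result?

Count array: [1, 2, 1, 0, 0, 0, 1, 0, 0, 0, 1, 2, 1, 0, 1]
(count[i] = number of elements equal to i)
Cumulative count: [1, 3, 4, 4, 4, 4, 5, 5, 5, 5, 6, 8, 9, 9, 10]
Sorted: [0, 1, 1, 2, 6, 10, 11, 11, 12, 14]


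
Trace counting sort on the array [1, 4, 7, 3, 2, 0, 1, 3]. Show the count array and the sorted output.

Count array: [1, 2, 1, 2, 1, 0, 0, 1]
(count[i] = number of elements equal to i)
Cumulative count: [1, 3, 4, 6, 7, 7, 7, 8]
Sorted: [0, 1, 1, 2, 3, 3, 4, 7]


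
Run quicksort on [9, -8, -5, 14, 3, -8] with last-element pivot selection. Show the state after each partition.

Partition 1: pivot=-8 at index 1 -> [-8, -8, -5, 14, 3, 9]
Partition 2: pivot=9 at index 4 -> [-8, -8, -5, 3, 9, 14]
Partition 3: pivot=3 at index 3 -> [-8, -8, -5, 3, 9, 14]


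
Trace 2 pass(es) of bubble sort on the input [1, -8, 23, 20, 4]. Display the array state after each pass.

After pass 1: [-8, 1, 20, 4, 23] (3 swaps)
After pass 2: [-8, 1, 4, 20, 23] (1 swaps)
Total swaps: 4


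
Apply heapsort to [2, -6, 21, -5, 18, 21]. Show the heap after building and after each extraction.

Build heap: [21, 18, 21, -5, -6, 2]
Extract 21: [21, 18, 2, -5, -6, 21]
Extract 21: [18, -5, 2, -6, 21, 21]
Extract 18: [2, -5, -6, 18, 21, 21]
Extract 2: [-5, -6, 2, 18, 21, 21]
Extract -5: [-6, -5, 2, 18, 21, 21]


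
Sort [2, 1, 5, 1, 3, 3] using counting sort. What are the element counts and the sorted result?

Count array: [0, 2, 1, 2, 0, 1]
(count[i] = number of elements equal to i)
Cumulative count: [0, 2, 3, 5, 5, 6]
Sorted: [1, 1, 2, 3, 3, 5]


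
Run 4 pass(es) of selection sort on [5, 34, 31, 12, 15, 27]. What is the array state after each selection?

Pass 1: Select minimum 5 at index 0, swap -> [5, 34, 31, 12, 15, 27]
Pass 2: Select minimum 12 at index 3, swap -> [5, 12, 31, 34, 15, 27]
Pass 3: Select minimum 15 at index 4, swap -> [5, 12, 15, 34, 31, 27]
Pass 4: Select minimum 27 at index 5, swap -> [5, 12, 15, 27, 31, 34]


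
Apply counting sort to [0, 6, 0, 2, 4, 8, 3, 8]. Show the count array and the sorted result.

Count array: [2, 0, 1, 1, 1, 0, 1, 0, 2]
(count[i] = number of elements equal to i)
Cumulative count: [2, 2, 3, 4, 5, 5, 6, 6, 8]
Sorted: [0, 0, 2, 3, 4, 6, 8, 8]


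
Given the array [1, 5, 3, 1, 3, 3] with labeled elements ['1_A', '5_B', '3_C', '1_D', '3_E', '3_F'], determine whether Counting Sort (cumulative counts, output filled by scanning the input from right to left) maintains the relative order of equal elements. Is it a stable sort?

Trace Counting Sort on the labeled array (the key is the number; the letter only tracks identity):
  Counts for values 0..5: [0, 2, 0, 3, 0, 1]
  Cumulative counts: [0, 2, 2, 5, 5, 6]
  Scan right to left: place 3_F at output index 4
  Scan right to left: place 3_E at output index 3
  Scan right to left: place 1_D at output index 1
  Scan right to left: place 3_C at output index 2
  Scan right to left: place 5_B at output index 5
  Scan right to left: place 1_A at output index 0
  Output: [1_A, 1_D, 3_C, 3_E, 3_F, 5_B]
Equal keys:
  value 1: originally 1_A, 1_D; after sorting 1_A, 1_D -> order preserved
  value 3: originally 3_C, 3_E, 3_F; after sorting 3_C, 3_E, 3_F -> order preserved
All equal keys kept their original relative order. Counting Sort is stable: scanning the input right to left with decreasing cumulative counts places later duplicates at later output positions.
Answer: Stable


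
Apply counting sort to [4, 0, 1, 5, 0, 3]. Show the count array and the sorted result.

Count array: [2, 1, 0, 1, 1, 1]
(count[i] = number of elements equal to i)
Cumulative count: [2, 3, 3, 4, 5, 6]
Sorted: [0, 0, 1, 3, 4, 5]


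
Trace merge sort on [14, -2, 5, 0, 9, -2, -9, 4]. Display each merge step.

Divide and conquer:
  Merge [14] + [-2] -> [-2, 14]
  Merge [5] + [0] -> [0, 5]
  Merge [-2, 14] + [0, 5] -> [-2, 0, 5, 14]
  Merge [9] + [-2] -> [-2, 9]
  Merge [-9] + [4] -> [-9, 4]
  Merge [-2, 9] + [-9, 4] -> [-9, -2, 4, 9]
  Merge [-2, 0, 5, 14] + [-9, -2, 4, 9] -> [-9, -2, -2, 0, 4, 5, 9, 14]


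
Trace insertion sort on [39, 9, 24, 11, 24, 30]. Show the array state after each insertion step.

First element 39 is already 'sorted'
Insert 9: shifted 1 elements -> [9, 39, 24, 11, 24, 30]
Insert 24: shifted 1 elements -> [9, 24, 39, 11, 24, 30]
Insert 11: shifted 2 elements -> [9, 11, 24, 39, 24, 30]
Insert 24: shifted 1 elements -> [9, 11, 24, 24, 39, 30]
Insert 30: shifted 1 elements -> [9, 11, 24, 24, 30, 39]


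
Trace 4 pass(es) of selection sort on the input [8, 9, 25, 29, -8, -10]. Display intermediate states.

Pass 1: Select minimum -10 at index 5, swap -> [-10, 9, 25, 29, -8, 8]
Pass 2: Select minimum -8 at index 4, swap -> [-10, -8, 25, 29, 9, 8]
Pass 3: Select minimum 8 at index 5, swap -> [-10, -8, 8, 29, 9, 25]
Pass 4: Select minimum 9 at index 4, swap -> [-10, -8, 8, 9, 29, 25]


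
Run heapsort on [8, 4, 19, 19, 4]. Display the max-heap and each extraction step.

Build heap: [19, 8, 19, 4, 4]
Extract 19: [19, 8, 4, 4, 19]
Extract 19: [8, 4, 4, 19, 19]
Extract 8: [4, 4, 8, 19, 19]
Extract 4: [4, 4, 8, 19, 19]


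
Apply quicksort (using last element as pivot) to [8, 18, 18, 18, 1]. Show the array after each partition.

Partition 1: pivot=1 at index 0 -> [1, 18, 18, 18, 8]
Partition 2: pivot=8 at index 1 -> [1, 8, 18, 18, 18]
Partition 3: pivot=18 at index 4 -> [1, 8, 18, 18, 18]
Partition 4: pivot=18 at index 3 -> [1, 8, 18, 18, 18]


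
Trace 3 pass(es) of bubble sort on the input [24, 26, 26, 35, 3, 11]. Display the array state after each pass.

After pass 1: [24, 26, 26, 3, 11, 35] (2 swaps)
After pass 2: [24, 26, 3, 11, 26, 35] (2 swaps)
After pass 3: [24, 3, 11, 26, 26, 35] (2 swaps)
Total swaps: 6


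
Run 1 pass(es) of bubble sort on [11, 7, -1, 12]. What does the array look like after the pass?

After pass 1: [7, -1, 11, 12] (2 swaps)
Total swaps: 2


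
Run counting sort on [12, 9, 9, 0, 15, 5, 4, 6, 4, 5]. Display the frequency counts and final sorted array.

Count array: [1, 0, 0, 0, 2, 2, 1, 0, 0, 2, 0, 0, 1, 0, 0, 1]
(count[i] = number of elements equal to i)
Cumulative count: [1, 1, 1, 1, 3, 5, 6, 6, 6, 8, 8, 8, 9, 9, 9, 10]
Sorted: [0, 4, 4, 5, 5, 6, 9, 9, 12, 15]


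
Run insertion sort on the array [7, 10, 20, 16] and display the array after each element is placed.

First element 7 is already 'sorted'
Insert 10: shifted 0 elements -> [7, 10, 20, 16]
Insert 20: shifted 0 elements -> [7, 10, 20, 16]
Insert 16: shifted 1 elements -> [7, 10, 16, 20]


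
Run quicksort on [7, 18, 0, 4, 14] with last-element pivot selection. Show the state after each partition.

Partition 1: pivot=14 at index 3 -> [7, 0, 4, 14, 18]
Partition 2: pivot=4 at index 1 -> [0, 4, 7, 14, 18]


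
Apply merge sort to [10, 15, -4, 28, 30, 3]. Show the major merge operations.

Divide and conquer:
  Merge [15] + [-4] -> [-4, 15]
  Merge [10] + [-4, 15] -> [-4, 10, 15]
  Merge [30] + [3] -> [3, 30]
  Merge [28] + [3, 30] -> [3, 28, 30]
  Merge [-4, 10, 15] + [3, 28, 30] -> [-4, 3, 10, 15, 28, 30]


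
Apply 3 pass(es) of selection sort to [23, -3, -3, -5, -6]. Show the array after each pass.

Pass 1: Select minimum -6 at index 4, swap -> [-6, -3, -3, -5, 23]
Pass 2: Select minimum -5 at index 3, swap -> [-6, -5, -3, -3, 23]
Pass 3: Select minimum -3 at index 2, swap -> [-6, -5, -3, -3, 23]


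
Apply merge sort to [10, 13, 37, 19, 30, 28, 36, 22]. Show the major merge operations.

Divide and conquer:
  Merge [10] + [13] -> [10, 13]
  Merge [37] + [19] -> [19, 37]
  Merge [10, 13] + [19, 37] -> [10, 13, 19, 37]
  Merge [30] + [28] -> [28, 30]
  Merge [36] + [22] -> [22, 36]
  Merge [28, 30] + [22, 36] -> [22, 28, 30, 36]
  Merge [10, 13, 19, 37] + [22, 28, 30, 36] -> [10, 13, 19, 22, 28, 30, 36, 37]


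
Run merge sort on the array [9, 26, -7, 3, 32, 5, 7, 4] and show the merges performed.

Divide and conquer:
  Merge [9] + [26] -> [9, 26]
  Merge [-7] + [3] -> [-7, 3]
  Merge [9, 26] + [-7, 3] -> [-7, 3, 9, 26]
  Merge [32] + [5] -> [5, 32]
  Merge [7] + [4] -> [4, 7]
  Merge [5, 32] + [4, 7] -> [4, 5, 7, 32]
  Merge [-7, 3, 9, 26] + [4, 5, 7, 32] -> [-7, 3, 4, 5, 7, 9, 26, 32]


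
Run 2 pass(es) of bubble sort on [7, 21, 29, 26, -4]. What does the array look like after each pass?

After pass 1: [7, 21, 26, -4, 29] (2 swaps)
After pass 2: [7, 21, -4, 26, 29] (1 swaps)
Total swaps: 3


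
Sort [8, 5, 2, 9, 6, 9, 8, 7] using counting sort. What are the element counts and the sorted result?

Count array: [0, 0, 1, 0, 0, 1, 1, 1, 2, 2]
(count[i] = number of elements equal to i)
Cumulative count: [0, 0, 1, 1, 1, 2, 3, 4, 6, 8]
Sorted: [2, 5, 6, 7, 8, 8, 9, 9]


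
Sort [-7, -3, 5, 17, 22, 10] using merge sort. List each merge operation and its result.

Divide and conquer:
  Merge [-3] + [5] -> [-3, 5]
  Merge [-7] + [-3, 5] -> [-7, -3, 5]
  Merge [22] + [10] -> [10, 22]
  Merge [17] + [10, 22] -> [10, 17, 22]
  Merge [-7, -3, 5] + [10, 17, 22] -> [-7, -3, 5, 10, 17, 22]


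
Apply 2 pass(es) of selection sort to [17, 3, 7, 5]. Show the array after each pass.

Pass 1: Select minimum 3 at index 1, swap -> [3, 17, 7, 5]
Pass 2: Select minimum 5 at index 3, swap -> [3, 5, 7, 17]


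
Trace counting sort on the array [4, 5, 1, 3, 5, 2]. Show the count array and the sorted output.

Count array: [0, 1, 1, 1, 1, 2]
(count[i] = number of elements equal to i)
Cumulative count: [0, 1, 2, 3, 4, 6]
Sorted: [1, 2, 3, 4, 5, 5]


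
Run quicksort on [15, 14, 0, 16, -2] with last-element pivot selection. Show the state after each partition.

Partition 1: pivot=-2 at index 0 -> [-2, 14, 0, 16, 15]
Partition 2: pivot=15 at index 3 -> [-2, 14, 0, 15, 16]
Partition 3: pivot=0 at index 1 -> [-2, 0, 14, 15, 16]


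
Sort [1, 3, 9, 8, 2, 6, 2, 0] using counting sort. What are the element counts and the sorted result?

Count array: [1, 1, 2, 1, 0, 0, 1, 0, 1, 1]
(count[i] = number of elements equal to i)
Cumulative count: [1, 2, 4, 5, 5, 5, 6, 6, 7, 8]
Sorted: [0, 1, 2, 2, 3, 6, 8, 9]


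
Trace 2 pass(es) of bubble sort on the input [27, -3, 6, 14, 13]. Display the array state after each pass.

After pass 1: [-3, 6, 14, 13, 27] (4 swaps)
After pass 2: [-3, 6, 13, 14, 27] (1 swaps)
Total swaps: 5


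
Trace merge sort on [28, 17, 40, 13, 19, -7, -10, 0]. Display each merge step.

Divide and conquer:
  Merge [28] + [17] -> [17, 28]
  Merge [40] + [13] -> [13, 40]
  Merge [17, 28] + [13, 40] -> [13, 17, 28, 40]
  Merge [19] + [-7] -> [-7, 19]
  Merge [-10] + [0] -> [-10, 0]
  Merge [-7, 19] + [-10, 0] -> [-10, -7, 0, 19]
  Merge [13, 17, 28, 40] + [-10, -7, 0, 19] -> [-10, -7, 0, 13, 17, 19, 28, 40]


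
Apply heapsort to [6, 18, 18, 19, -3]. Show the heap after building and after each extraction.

Build heap: [19, 18, 18, 6, -3]
Extract 19: [18, 6, 18, -3, 19]
Extract 18: [18, 6, -3, 18, 19]
Extract 18: [6, -3, 18, 18, 19]
Extract 6: [-3, 6, 18, 18, 19]


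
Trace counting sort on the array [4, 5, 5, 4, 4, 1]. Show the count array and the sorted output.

Count array: [0, 1, 0, 0, 3, 2]
(count[i] = number of elements equal to i)
Cumulative count: [0, 1, 1, 1, 4, 6]
Sorted: [1, 4, 4, 4, 5, 5]


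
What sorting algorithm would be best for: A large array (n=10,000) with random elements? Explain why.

Best choice: Quicksort or Mergesort
Reason: Both have O(n log n) average case; quicksort has lower constant factors


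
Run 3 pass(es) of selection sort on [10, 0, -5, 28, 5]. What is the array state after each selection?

Pass 1: Select minimum -5 at index 2, swap -> [-5, 0, 10, 28, 5]
Pass 2: Select minimum 0 at index 1, swap -> [-5, 0, 10, 28, 5]
Pass 3: Select minimum 5 at index 4, swap -> [-5, 0, 5, 28, 10]


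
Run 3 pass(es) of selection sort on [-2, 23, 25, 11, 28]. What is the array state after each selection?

Pass 1: Select minimum -2 at index 0, swap -> [-2, 23, 25, 11, 28]
Pass 2: Select minimum 11 at index 3, swap -> [-2, 11, 25, 23, 28]
Pass 3: Select minimum 23 at index 3, swap -> [-2, 11, 23, 25, 28]


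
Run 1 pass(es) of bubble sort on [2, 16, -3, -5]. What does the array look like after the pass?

After pass 1: [2, -3, -5, 16] (2 swaps)
Total swaps: 2


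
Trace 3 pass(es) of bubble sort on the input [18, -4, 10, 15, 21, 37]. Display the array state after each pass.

After pass 1: [-4, 10, 15, 18, 21, 37] (3 swaps)
After pass 2: [-4, 10, 15, 18, 21, 37] (0 swaps)
After pass 3: [-4, 10, 15, 18, 21, 37] (0 swaps)
Total swaps: 3


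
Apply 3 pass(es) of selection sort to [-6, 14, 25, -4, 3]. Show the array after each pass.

Pass 1: Select minimum -6 at index 0, swap -> [-6, 14, 25, -4, 3]
Pass 2: Select minimum -4 at index 3, swap -> [-6, -4, 25, 14, 3]
Pass 3: Select minimum 3 at index 4, swap -> [-6, -4, 3, 14, 25]


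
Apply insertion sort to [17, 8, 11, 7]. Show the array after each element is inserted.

First element 17 is already 'sorted'
Insert 8: shifted 1 elements -> [8, 17, 11, 7]
Insert 11: shifted 1 elements -> [8, 11, 17, 7]
Insert 7: shifted 3 elements -> [7, 8, 11, 17]


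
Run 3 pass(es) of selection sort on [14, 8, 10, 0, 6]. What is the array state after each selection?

Pass 1: Select minimum 0 at index 3, swap -> [0, 8, 10, 14, 6]
Pass 2: Select minimum 6 at index 4, swap -> [0, 6, 10, 14, 8]
Pass 3: Select minimum 8 at index 4, swap -> [0, 6, 8, 14, 10]


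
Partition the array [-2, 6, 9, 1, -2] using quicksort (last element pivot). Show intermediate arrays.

Partition 1: pivot=-2 at index 1 -> [-2, -2, 9, 1, 6]
Partition 2: pivot=6 at index 3 -> [-2, -2, 1, 6, 9]


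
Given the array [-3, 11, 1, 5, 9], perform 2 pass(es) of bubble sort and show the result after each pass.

After pass 1: [-3, 1, 5, 9, 11] (3 swaps)
After pass 2: [-3, 1, 5, 9, 11] (0 swaps)
Total swaps: 3


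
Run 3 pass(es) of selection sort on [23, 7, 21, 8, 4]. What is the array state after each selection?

Pass 1: Select minimum 4 at index 4, swap -> [4, 7, 21, 8, 23]
Pass 2: Select minimum 7 at index 1, swap -> [4, 7, 21, 8, 23]
Pass 3: Select minimum 8 at index 3, swap -> [4, 7, 8, 21, 23]


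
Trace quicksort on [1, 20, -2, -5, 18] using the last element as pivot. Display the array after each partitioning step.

Partition 1: pivot=18 at index 3 -> [1, -2, -5, 18, 20]
Partition 2: pivot=-5 at index 0 -> [-5, -2, 1, 18, 20]
Partition 3: pivot=1 at index 2 -> [-5, -2, 1, 18, 20]


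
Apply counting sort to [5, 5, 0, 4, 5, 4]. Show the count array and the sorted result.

Count array: [1, 0, 0, 0, 2, 3]
(count[i] = number of elements equal to i)
Cumulative count: [1, 1, 1, 1, 3, 6]
Sorted: [0, 4, 4, 5, 5, 5]


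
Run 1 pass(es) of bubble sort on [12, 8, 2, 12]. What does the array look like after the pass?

After pass 1: [8, 2, 12, 12] (2 swaps)
Total swaps: 2


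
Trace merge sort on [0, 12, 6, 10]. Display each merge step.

Divide and conquer:
  Merge [0] + [12] -> [0, 12]
  Merge [6] + [10] -> [6, 10]
  Merge [0, 12] + [6, 10] -> [0, 6, 10, 12]


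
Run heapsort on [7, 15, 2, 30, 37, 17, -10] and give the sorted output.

Build heap: [37, 30, 17, 7, 15, 2, -10]
Extract 37: [30, 15, 17, 7, -10, 2, 37]
Extract 30: [17, 15, 2, 7, -10, 30, 37]
Extract 17: [15, 7, 2, -10, 17, 30, 37]
Extract 15: [7, -10, 2, 15, 17, 30, 37]
Extract 7: [2, -10, 7, 15, 17, 30, 37]
Extract 2: [-10, 2, 7, 15, 17, 30, 37]


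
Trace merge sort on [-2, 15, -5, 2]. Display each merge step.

Divide and conquer:
  Merge [-2] + [15] -> [-2, 15]
  Merge [-5] + [2] -> [-5, 2]
  Merge [-2, 15] + [-5, 2] -> [-5, -2, 2, 15]


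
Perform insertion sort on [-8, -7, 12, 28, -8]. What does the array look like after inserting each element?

First element -8 is already 'sorted'
Insert -7: shifted 0 elements -> [-8, -7, 12, 28, -8]
Insert 12: shifted 0 elements -> [-8, -7, 12, 28, -8]
Insert 28: shifted 0 elements -> [-8, -7, 12, 28, -8]
Insert -8: shifted 3 elements -> [-8, -8, -7, 12, 28]


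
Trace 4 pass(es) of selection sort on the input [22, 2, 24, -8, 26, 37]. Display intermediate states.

Pass 1: Select minimum -8 at index 3, swap -> [-8, 2, 24, 22, 26, 37]
Pass 2: Select minimum 2 at index 1, swap -> [-8, 2, 24, 22, 26, 37]
Pass 3: Select minimum 22 at index 3, swap -> [-8, 2, 22, 24, 26, 37]
Pass 4: Select minimum 24 at index 3, swap -> [-8, 2, 22, 24, 26, 37]


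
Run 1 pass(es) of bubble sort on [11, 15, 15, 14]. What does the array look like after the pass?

After pass 1: [11, 15, 14, 15] (1 swaps)
Total swaps: 1


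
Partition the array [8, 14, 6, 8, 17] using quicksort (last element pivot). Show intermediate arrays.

Partition 1: pivot=17 at index 4 -> [8, 14, 6, 8, 17]
Partition 2: pivot=8 at index 2 -> [8, 6, 8, 14, 17]
Partition 3: pivot=6 at index 0 -> [6, 8, 8, 14, 17]


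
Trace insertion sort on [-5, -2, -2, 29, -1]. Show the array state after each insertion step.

First element -5 is already 'sorted'
Insert -2: shifted 0 elements -> [-5, -2, -2, 29, -1]
Insert -2: shifted 0 elements -> [-5, -2, -2, 29, -1]
Insert 29: shifted 0 elements -> [-5, -2, -2, 29, -1]
Insert -1: shifted 1 elements -> [-5, -2, -2, -1, 29]


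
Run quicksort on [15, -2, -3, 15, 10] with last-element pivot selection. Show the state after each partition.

Partition 1: pivot=10 at index 2 -> [-2, -3, 10, 15, 15]
Partition 2: pivot=-3 at index 0 -> [-3, -2, 10, 15, 15]
Partition 3: pivot=15 at index 4 -> [-3, -2, 10, 15, 15]
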